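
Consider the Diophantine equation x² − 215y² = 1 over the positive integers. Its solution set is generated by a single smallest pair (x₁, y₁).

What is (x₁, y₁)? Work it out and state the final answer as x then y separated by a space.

√215 → a₀=14, period (1,1,1,28); ℓ=4 even so k=3
i=0: a=14 ⇒ p=14, q=1
i=1: a=1 ⇒ p=15, q=1
i=2: a=1 ⇒ p=29, q=2
i=3: a=1 ⇒ p=44, q=3
→ (44, 3).  Check: 44²=1936, 215·3²=1935, difference 1.

44 3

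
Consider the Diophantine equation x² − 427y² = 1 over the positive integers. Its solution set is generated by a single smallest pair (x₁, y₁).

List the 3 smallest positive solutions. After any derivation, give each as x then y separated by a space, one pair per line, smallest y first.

62 3
7687 372
953126 46125

√427 → a₀=20, period (1,1,1,40); ℓ=4 even so k=3
a_0=20:  p_0=20·1+0=20,  q_0=20·0+1=1
a_1=1:  p_1=1·20+1=21,  q_1=1·1+0=1
a_2=1:  p_2=1·21+20=41,  q_2=1·1+1=2
a_3=1:  p_3=1·41+21=62,  q_3=1·2+1=3
(x₁, y₁) = (62, 3);  62² − 427·3² = 1 ✓
k=2:  x_2 = 62·62+427·3·3 = 7687,  y_2 = 62·3+3·62 = 372
k=3:  x_3 = 62·7687+427·3·372 = 953126,  y_3 = 62·372+3·7687 = 46125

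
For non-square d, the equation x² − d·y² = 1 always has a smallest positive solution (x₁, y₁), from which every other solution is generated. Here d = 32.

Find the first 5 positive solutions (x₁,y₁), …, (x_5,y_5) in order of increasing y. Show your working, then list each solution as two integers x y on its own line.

[5; 1,1,1,10] for √32; ℓ=4 ⇒ convergent index 3
i=0: a=5 ⇒ p=5, q=1
…
i=2: a=1 ⇒ p=11, q=2
i=3: a=1 ⇒ p=17, q=3
→ (17, 3).  Check: 17²=289, 32·3²=288, difference 1.
n=2: (17,3)∘(17,3) = (17·17+32·3·3, 17·3+3·17) = (577,102)
n=3: (577,102)∘(17,3) = (17·577+32·3·102, 17·102+3·577) = (19601,3465)
n=4: (19601,3465)∘(17,3) = (17·19601+32·3·3465, 17·3465+3·19601) = (665857,117708)
n=5: (665857,117708)∘(17,3) = (17·665857+32·3·117708, 17·117708+3·665857) = (22619537,3998607)

17 3
577 102
19601 3465
665857 117708
22619537 3998607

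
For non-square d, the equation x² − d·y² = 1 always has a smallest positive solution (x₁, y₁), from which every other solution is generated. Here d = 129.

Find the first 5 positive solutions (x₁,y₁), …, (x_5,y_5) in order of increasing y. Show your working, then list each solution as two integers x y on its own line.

d=129: √d = [11; 2,1,3,1,6,1,3,1,2,22] (ℓ=10, even), read p_9/q_9
i=0: a=11 ⇒ p=11, q=1
i=1: a=2 ⇒ p=23, q=2
i=2: a=1 ⇒ p=34, q=3
i=3: a=3 ⇒ p=125, q=11
…
i=5: a=6 ⇒ p=1079, q=95
i=6: a=1 ⇒ p=1238, q=109
i=7: a=3 ⇒ p=4793, q=422
i=8: a=1 ⇒ p=6031, q=531
i=9: a=2 ⇒ p=16855, q=1484
(x₁, y₁) = (16855, 1484);  16855² − 129·1484² = 1 ✓
(16855+1484√129)^2 = 568182049 + 50025640√129
(16855+1484√129)^3 = 19153416854935 + 1686364322916√129
(16855+1484√129)^4 = 645661681611676801 + 56847341275472720√129
(16855+1484√129)^5 = 21765255267976208106775 + 1916323872709821068284√129

16855 1484
568182049 50025640
19153416854935 1686364322916
645661681611676801 56847341275472720
21765255267976208106775 1916323872709821068284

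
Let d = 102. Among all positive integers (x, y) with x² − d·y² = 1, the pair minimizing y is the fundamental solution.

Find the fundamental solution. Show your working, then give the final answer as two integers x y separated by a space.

101 10

√102 → a₀=10, period (10,20); ℓ=2 even so k=1
a_0=10:  p_0=10·1+0=10,  q_0=10·0+1=1
a_1=10:  p_1=10·10+1=101,  q_1=10·1+0=10
→ (101, 10).  Check: 101²=10201, 102·10²=10200, difference 1.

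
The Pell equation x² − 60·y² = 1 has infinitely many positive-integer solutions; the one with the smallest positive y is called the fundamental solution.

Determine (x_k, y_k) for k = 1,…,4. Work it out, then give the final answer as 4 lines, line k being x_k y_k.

31 4
1921 248
119071 15372
7380481 952816

√60 → a₀=7, period (1,2,1,14); ℓ=4 even so k=3
k=0  a_k=7  p_k/q_k = 7/1
…
k=2  a_k=2  p_k/q_k = 23/3
k=3  a_k=1  p_k/q_k = 31/4
(x₁, y₁) = (31, 4);  31² − 60·4² = 1 ✓
n=2: (31,4)∘(31,4) = (31·31+60·4·4, 31·4+4·31) = (1921,248)
n=3: (1921,248)∘(31,4) = (31·1921+60·4·248, 31·248+4·1921) = (119071,15372)
n=4: (119071,15372)∘(31,4) = (31·119071+60·4·15372, 31·15372+4·119071) = (7380481,952816)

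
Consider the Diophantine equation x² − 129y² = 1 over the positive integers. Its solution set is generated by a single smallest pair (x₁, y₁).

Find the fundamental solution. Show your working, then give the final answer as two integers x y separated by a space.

[11; 2,1,3,1,6,1,3,1,2,22] for √129; ℓ=10 ⇒ convergent index 9
i=0: a=11 ⇒ p=11, q=1
…
i=7: a=3 ⇒ p=4793, q=422
i=8: a=1 ⇒ p=6031, q=531
i=9: a=2 ⇒ p=16855, q=1484
fundamental: x₁=16855, y₁=1484  (since 284091025 − 129·2202256 = 1)

16855 1484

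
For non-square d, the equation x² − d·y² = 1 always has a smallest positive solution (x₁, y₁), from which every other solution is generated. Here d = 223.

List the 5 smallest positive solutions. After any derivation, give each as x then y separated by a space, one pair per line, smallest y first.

224 15
100351 6720
44957024 3010545
20140646401 1348717440
9022964630624 604222402575

√223 → a₀=14, period (1,13,1,28); ℓ=4 even so k=3
a_0=14:  p_0=14·1+0=14,  q_0=14·0+1=1
a_1=1:  p_1=1·14+1=15,  q_1=1·1+0=1
a_2=13:  p_2=13·15+14=209,  q_2=13·1+1=14
a_3=1:  p_3=1·209+15=224,  q_3=1·14+1=15
→ (224, 15).  Check: 224²=50176, 223·15²=50175, difference 1.
n=2: (224,15)∘(224,15) = (224·224+223·15·15, 224·15+15·224) = (100351,6720)
n=3: (100351,6720)∘(224,15) = (224·100351+223·15·6720, 224·6720+15·100351) = (44957024,3010545)
n=4: (44957024,3010545)∘(224,15) = (224·44957024+223·15·3010545, 224·3010545+15·44957024) = (20140646401,1348717440)
n=5: (20140646401,1348717440)∘(224,15) = (224·20140646401+223·15·1348717440, 224·1348717440+15·20140646401) = (9022964630624,604222402575)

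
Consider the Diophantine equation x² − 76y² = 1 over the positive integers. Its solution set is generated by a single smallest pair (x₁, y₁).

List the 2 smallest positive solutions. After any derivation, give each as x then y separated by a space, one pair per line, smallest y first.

d=76: √d = [8; 1,2,1,1,5,4,5,1,1,2,1,16] (ℓ=12, even), read p_11/q_11
a_0=8:  p_0=8·1+0=8,  q_0=8·0+1=1
a_1=1:  p_1=1·8+1=9,  q_1=1·1+0=1
a_2=2:  p_2=2·9+8=26,  q_2=2·1+1=3
a_3=1:  p_3=1·26+9=35,  q_3=1·3+1=4
…
a_5=5:  p_5=5·61+35=340,  q_5=5·7+4=39
a_6=4:  p_6=4·340+61=1421,  q_6=4·39+7=163
a_7=5:  p_7=5·1421+340=7445,  q_7=5·163+39=854
…
a_9=1:  p_9=1·8866+7445=16311,  q_9=1·1017+854=1871
a_10=2:  p_10=2·16311+8866=41488,  q_10=2·1871+1017=4759
a_11=1:  p_11=1·41488+16311=57799,  q_11=1·4759+1871=6630
(x₁, y₁) = (57799, 6630);  57799² − 76·6630² = 1 ✓
n=2: (57799,6630)∘(57799,6630) = (57799·57799+76·6630·6630, 57799·6630+6630·57799) = (6681448801,766414740)

57799 6630
6681448801 766414740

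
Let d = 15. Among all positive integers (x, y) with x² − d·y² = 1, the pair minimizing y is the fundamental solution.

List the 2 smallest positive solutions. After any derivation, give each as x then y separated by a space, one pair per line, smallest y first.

4 1
31 8

d=15: √d = [3; 1,6] (ℓ=2, even), read p_1/q_1
a_0=3:  p_0=3·1+0=3,  q_0=3·0+1=1
a_1=1:  p_1=1·3+1=4,  q_1=1·1+0=1
→ (4, 1).  Check: 4²=16, 15·1²=15, difference 1.
k=2:  x_2 = 4·4+15·1·1 = 31,  y_2 = 4·1+1·4 = 8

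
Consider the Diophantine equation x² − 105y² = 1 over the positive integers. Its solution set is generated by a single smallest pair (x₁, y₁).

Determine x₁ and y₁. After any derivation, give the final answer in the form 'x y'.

d=105: √d = [10; 4,20] (ℓ=2, even), read p_1/q_1
k=0  a_k=10  p_k/q_k = 10/1
k=1  a_k=4  p_k/q_k = 41/4
→ (41, 4).  Check: 41²=1681, 105·4²=1680, difference 1.

41 4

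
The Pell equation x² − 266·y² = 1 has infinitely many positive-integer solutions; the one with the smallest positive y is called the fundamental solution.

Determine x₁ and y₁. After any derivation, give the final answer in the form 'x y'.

√266 → a₀=16, period (3,4,3,32); ℓ=4 even so k=3
k=0  a_k=16  p_k/q_k = 16/1
…
k=2  a_k=4  p_k/q_k = 212/13
k=3  a_k=3  p_k/q_k = 685/42
(x₁, y₁) = (685, 42);  685² − 266·42² = 1 ✓

685 42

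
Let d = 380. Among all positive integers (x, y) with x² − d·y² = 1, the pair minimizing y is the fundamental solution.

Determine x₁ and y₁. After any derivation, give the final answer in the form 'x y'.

d=380: √d = [19; 2,38] (ℓ=2, even), read p_1/q_1
k=0  a_k=19  p_k/q_k = 19/1
k=1  a_k=2  p_k/q_k = 39/2
(x₁, y₁) = (39, 2);  39² − 380·2² = 1 ✓

39 2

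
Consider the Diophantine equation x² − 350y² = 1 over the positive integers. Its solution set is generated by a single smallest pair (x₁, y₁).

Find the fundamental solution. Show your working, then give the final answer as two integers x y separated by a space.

√350 → a₀=18, period (1,2,2,2,1,36); ℓ=6 even so k=5
a_0=18:  p_0=18·1+0=18,  q_0=18·0+1=1
a_1=1:  p_1=1·18+1=19,  q_1=1·1+0=1
…
a_4=2:  p_4=2·131+56=318,  q_4=2·7+3=17
a_5=1:  p_5=1·318+131=449,  q_5=1·17+7=24
→ (449, 24).  Check: 449²=201601, 350·24²=201600, difference 1.

449 24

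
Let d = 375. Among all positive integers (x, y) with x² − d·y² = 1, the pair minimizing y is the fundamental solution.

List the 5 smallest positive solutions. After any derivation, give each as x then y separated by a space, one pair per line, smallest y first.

15124 781
457470751 23623688
13837575261124 714569313843
418558976041008001 21614292581499376
12660571893450834753124 653789121290623811405

d=375: √d = [19; 2,1,2,1,5,1,2,1,2,38] (ℓ=10, even), read p_9/q_9
a_0=19:  p_0=19·1+0=19,  q_0=19·0+1=1
a_1=2:  p_1=2·19+1=39,  q_1=2·1+0=2
a_2=1:  p_2=1·39+19=58,  q_2=1·2+1=3
…
a_4=1:  p_4=1·155+58=213,  q_4=1·8+3=11
a_5=5:  p_5=5·213+155=1220,  q_5=5·11+8=63
a_6=1:  p_6=1·1220+213=1433,  q_6=1·63+11=74
a_7=2:  p_7=2·1433+1220=4086,  q_7=2·74+63=211
a_8=1:  p_8=1·4086+1433=5519,  q_8=1·211+74=285
a_9=2:  p_9=2·5519+4086=15124,  q_9=2·285+211=781
fundamental: x₁=15124, y₁=781  (since 228735376 − 375·609961 = 1)
(x_2, y_2) = (15124·15124 + 375·781·781, 15124·781 + 781·15124) = (457470751, 23623688)
(x_3, y_3) = (15124·457470751 + 375·781·23623688, 15124·23623688 + 781·457470751) = (13837575261124, 714569313843)
(x_4, y_4) = (15124·13837575261124 + 375·781·714569313843, 15124·714569313843 + 781·13837575261124) = (418558976041008001, 21614292581499376)
(x_5, y_5) = (15124·418558976041008001 + 375·781·21614292581499376, 15124·21614292581499376 + 781·418558976041008001) = (12660571893450834753124, 653789121290623811405)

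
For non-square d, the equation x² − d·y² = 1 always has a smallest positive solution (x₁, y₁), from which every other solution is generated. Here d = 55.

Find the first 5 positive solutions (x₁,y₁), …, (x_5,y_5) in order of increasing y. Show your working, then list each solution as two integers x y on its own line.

89 12
15841 2136
2819609 380196
501874561 67672752
89330852249 12045369660

d=55: √d = [7; 2,2,2,14] (ℓ=4, even), read p_3/q_3
k=0  a_k=7  p_k/q_k = 7/1
k=1  a_k=2  p_k/q_k = 15/2
k=2  a_k=2  p_k/q_k = 37/5
k=3  a_k=2  p_k/q_k = 89/12
fundamental: x₁=89, y₁=12  (since 7921 − 55·144 = 1)
n=2: (89,12)∘(89,12) = (89·89+55·12·12, 89·12+12·89) = (15841,2136)
n=3: (15841,2136)∘(89,12) = (89·15841+55·12·2136, 89·2136+12·15841) = (2819609,380196)
n=4: (2819609,380196)∘(89,12) = (89·2819609+55·12·380196, 89·380196+12·2819609) = (501874561,67672752)
n=5: (501874561,67672752)∘(89,12) = (89·501874561+55·12·67672752, 89·67672752+12·501874561) = (89330852249,12045369660)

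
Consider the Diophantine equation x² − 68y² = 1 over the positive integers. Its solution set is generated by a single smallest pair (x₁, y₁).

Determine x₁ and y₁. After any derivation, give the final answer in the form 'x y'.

√68 = [8; 4,16, …], period ℓ=2 (even) → k=1
a_0=8:  p_0=8·1+0=8,  q_0=8·0+1=1
a_1=4:  p_1=4·8+1=33,  q_1=4·1+0=4
→ (33, 4).  Check: 33²=1089, 68·4²=1088, difference 1.

33 4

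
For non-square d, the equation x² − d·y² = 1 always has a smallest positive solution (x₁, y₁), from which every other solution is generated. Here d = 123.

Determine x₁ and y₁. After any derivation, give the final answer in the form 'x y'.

√123 = [11; 11,22, …], period ℓ=2 (even) → k=1
k=0  a_k=11  p_k/q_k = 11/1
k=1  a_k=11  p_k/q_k = 122/11
fundamental: x₁=122, y₁=11  (since 14884 − 123·121 = 1)

122 11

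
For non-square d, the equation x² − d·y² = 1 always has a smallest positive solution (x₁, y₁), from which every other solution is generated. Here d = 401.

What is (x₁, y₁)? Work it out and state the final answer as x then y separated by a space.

801 40

√401 → a₀=20, period (40); ℓ=1 odd so k=1
k=0  a_k=20  p_k/q_k = 20/1
k=1  a_k=40  p_k/q_k = 801/40
→ (801, 40).  Check: 801²=641601, 401·40²=641600, difference 1.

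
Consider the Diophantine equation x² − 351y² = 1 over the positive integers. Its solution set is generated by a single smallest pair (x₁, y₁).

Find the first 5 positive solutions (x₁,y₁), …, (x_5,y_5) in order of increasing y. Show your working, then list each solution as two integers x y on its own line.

d=351: √d = [18; 1,2,1,3,2,2,2,3,1,2,1,36] (ℓ=12, even), read p_11/q_11
k=0  a_k=18  p_k/q_k = 18/1
k=1  a_k=1  p_k/q_k = 19/1
…
k=3  a_k=1  p_k/q_k = 75/4
…
k=5  a_k=2  p_k/q_k = 637/34
k=6  a_k=2  p_k/q_k = 1555/83
…
k=8  a_k=3  p_k/q_k = 12796/683
…
k=10  a_k=2  p_k/q_k = 45882/2449
k=11  a_k=1  p_k/q_k = 62425/3332
(x₁, y₁) = (62425, 3332);  62425² − 351·3332² = 1 ✓
(62425+3332√351)^2 = 7793761249 + 416000200√351
(62425+3332√351)^3 = 973051091875225 + 51937624966668√351
(62425+3332√351)^4 = 121485428812828080001 + 6484412476672499600√351
(62425+3332√351)^5 = 15167455786308534696249625 + 809578897660623950093332√351

62425 3332
7793761249 416000200
973051091875225 51937624966668
121485428812828080001 6484412476672499600
15167455786308534696249625 809578897660623950093332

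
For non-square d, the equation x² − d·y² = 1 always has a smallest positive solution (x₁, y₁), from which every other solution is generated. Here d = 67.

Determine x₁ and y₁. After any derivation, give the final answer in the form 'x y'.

d=67: √d = [8; 5,2,1,1,7,1,1,2,5,16] (ℓ=10, even), read p_9/q_9
k=0  a_k=8  p_k/q_k = 8/1
…
k=3  a_k=1  p_k/q_k = 131/16
k=4  a_k=1  p_k/q_k = 221/27
k=5  a_k=7  p_k/q_k = 1678/205
k=6  a_k=1  p_k/q_k = 1899/232
…
k=8  a_k=2  p_k/q_k = 9053/1106
k=9  a_k=5  p_k/q_k = 48842/5967
(x₁, y₁) = (48842, 5967);  48842² − 67·5967² = 1 ✓

48842 5967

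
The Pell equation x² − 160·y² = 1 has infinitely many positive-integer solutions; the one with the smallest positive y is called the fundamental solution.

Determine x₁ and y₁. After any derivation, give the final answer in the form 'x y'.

721 57

[12; 1,1,1,5,1,1,1,24] for √160; ℓ=8 ⇒ convergent index 7
i=0: a=12 ⇒ p=12, q=1
…
i=3: a=1 ⇒ p=38, q=3
…
i=6: a=1 ⇒ p=468, q=37
i=7: a=1 ⇒ p=721, q=57
fundamental: x₁=721, y₁=57  (since 519841 − 160·3249 = 1)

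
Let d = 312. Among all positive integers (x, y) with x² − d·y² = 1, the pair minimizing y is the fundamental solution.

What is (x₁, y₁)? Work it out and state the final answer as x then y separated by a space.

53 3

d=312: √d = [17; 1,1,1,34] (ℓ=4, even), read p_3/q_3
step 0: (17, 1)  from 17·(1,0) + (0,1)
…
step 2: (35, 2)  from 1·(18,1) + (17,1)
step 3: (53, 3)  from 1·(35,2) + (18,1)
(x₁, y₁) = (53, 3);  53² − 312·3² = 1 ✓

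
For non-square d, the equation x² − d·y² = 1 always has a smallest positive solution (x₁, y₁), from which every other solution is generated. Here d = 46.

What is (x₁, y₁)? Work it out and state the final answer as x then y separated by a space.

√46 → a₀=6, period (1,3,1,1,2,6,2,1,1,3,1,12); ℓ=12 even so k=11
a_0=6:  p_0=6·1+0=6,  q_0=6·0+1=1
a_1=1:  p_1=1·6+1=7,  q_1=1·1+0=1
a_2=3:  p_2=3·7+6=27,  q_2=3·1+1=4
…
a_4=1:  p_4=1·34+27=61,  q_4=1·5+4=9
a_5=2:  p_5=2·61+34=156,  q_5=2·9+5=23
a_6=6:  p_6=6·156+61=997,  q_6=6·23+9=147
a_7=2:  p_7=2·997+156=2150,  q_7=2·147+23=317
a_8=1:  p_8=1·2150+997=3147,  q_8=1·317+147=464
a_9=1:  p_9=1·3147+2150=5297,  q_9=1·464+317=781
a_10=3:  p_10=3·5297+3147=19038,  q_10=3·781+464=2807
a_11=1:  p_11=1·19038+5297=24335,  q_11=1·2807+781=3588
→ (24335, 3588).  Check: 24335²=592192225, 46·3588²=592192224, difference 1.

24335 3588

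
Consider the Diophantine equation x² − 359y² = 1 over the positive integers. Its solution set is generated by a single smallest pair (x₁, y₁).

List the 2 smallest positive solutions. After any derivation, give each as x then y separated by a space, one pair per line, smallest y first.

√359 → a₀=18, period (1,17,1,36); ℓ=4 even so k=3
a_0=18:  p_0=18·1+0=18,  q_0=18·0+1=1
a_1=1:  p_1=1·18+1=19,  q_1=1·1+0=1
a_2=17:  p_2=17·19+18=341,  q_2=17·1+1=18
a_3=1:  p_3=1·341+19=360,  q_3=1·18+1=19
(x₁, y₁) = (360, 19);  360² − 359·19² = 1 ✓
(360+19√359)^2 = 259199 + 13680√359

360 19
259199 13680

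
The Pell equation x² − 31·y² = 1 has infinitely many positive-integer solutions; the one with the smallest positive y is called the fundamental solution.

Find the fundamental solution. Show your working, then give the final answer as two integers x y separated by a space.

√31 = [5; 1,1,3,5,3,1,1,10, …], period ℓ=8 (even) → k=7
k=0  a_k=5  p_k/q_k = 5/1
k=1  a_k=1  p_k/q_k = 6/1
k=2  a_k=1  p_k/q_k = 11/2
k=3  a_k=3  p_k/q_k = 39/7
k=4  a_k=5  p_k/q_k = 206/37
k=5  a_k=3  p_k/q_k = 657/118
k=6  a_k=1  p_k/q_k = 863/155
k=7  a_k=1  p_k/q_k = 1520/273
→ (1520, 273).  Check: 1520²=2310400, 31·273²=2310399, difference 1.

1520 273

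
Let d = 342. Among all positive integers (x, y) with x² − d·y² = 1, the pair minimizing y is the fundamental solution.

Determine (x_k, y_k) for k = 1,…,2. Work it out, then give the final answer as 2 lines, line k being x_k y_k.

√342 = [18; 2,36, …], period ℓ=2 (even) → k=1
a_0=18:  p_0=18·1+0=18,  q_0=18·0+1=1
a_1=2:  p_1=2·18+1=37,  q_1=2·1+0=2
(x₁, y₁) = (37, 2);  37² − 342·2² = 1 ✓
(x_2, y_2) = (37·37 + 342·2·2, 37·2 + 2·37) = (2737, 148)

37 2
2737 148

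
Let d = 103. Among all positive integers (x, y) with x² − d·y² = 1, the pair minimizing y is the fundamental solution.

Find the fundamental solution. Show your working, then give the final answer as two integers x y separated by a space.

d=103: √d = [10; 6,1,2,1,1,9,1,1,2,1,6,20] (ℓ=12, even), read p_11/q_11
a_0=10:  p_0=10·1+0=10,  q_0=10·0+1=1
a_1=6:  p_1=6·10+1=61,  q_1=6·1+0=6
…
a_5=1:  p_5=1·274+203=477,  q_5=1·27+20=47
…
a_10=1:  p_10=1·24266+9611=33877,  q_10=1·2391+947=3338
a_11=6:  p_11=6·33877+24266=227528,  q_11=6·3338+2391=22419
→ (227528, 22419).  Check: 227528²=51768990784, 103·22419²=51768990783, difference 1.

227528 22419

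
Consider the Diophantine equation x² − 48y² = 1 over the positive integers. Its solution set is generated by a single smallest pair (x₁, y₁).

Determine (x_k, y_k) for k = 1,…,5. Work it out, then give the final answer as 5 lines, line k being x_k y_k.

7 1
97 14
1351 195
18817 2716
262087 37829

d=48: √d = [6; 1,12] (ℓ=2, even), read p_1/q_1
step 0: (6, 1)  from 6·(1,0) + (0,1)
step 1: (7, 1)  from 1·(6,1) + (1,0)
(x₁, y₁) = (7, 1);  7² − 48·1² = 1 ✓
k=2:  x_2 = 7·7+48·1·1 = 97,  y_2 = 7·1+1·7 = 14
k=3:  x_3 = 7·97+48·1·14 = 1351,  y_3 = 7·14+1·97 = 195
k=4:  x_4 = 7·1351+48·1·195 = 18817,  y_4 = 7·195+1·1351 = 2716
k=5:  x_5 = 7·18817+48·1·2716 = 262087,  y_5 = 7·2716+1·18817 = 37829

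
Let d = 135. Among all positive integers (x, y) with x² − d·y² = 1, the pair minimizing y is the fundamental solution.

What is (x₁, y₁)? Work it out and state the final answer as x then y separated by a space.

244 21

d=135: √d = [11; 1,1,1,1,1,1,1,22] (ℓ=8, even), read p_7/q_7
k=0  a_k=11  p_k/q_k = 11/1
k=1  a_k=1  p_k/q_k = 12/1
k=2  a_k=1  p_k/q_k = 23/2
k=3  a_k=1  p_k/q_k = 35/3
k=4  a_k=1  p_k/q_k = 58/5
k=5  a_k=1  p_k/q_k = 93/8
k=6  a_k=1  p_k/q_k = 151/13
k=7  a_k=1  p_k/q_k = 244/21
→ (244, 21).  Check: 244²=59536, 135·21²=59535, difference 1.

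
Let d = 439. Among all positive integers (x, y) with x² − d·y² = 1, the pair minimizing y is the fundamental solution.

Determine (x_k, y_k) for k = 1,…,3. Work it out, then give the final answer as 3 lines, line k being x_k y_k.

√439 → a₀=20, period (1,19,1,40); ℓ=4 even so k=3
step 0: (20, 1)  from 20·(1,0) + (0,1)
step 1: (21, 1)  from 1·(20,1) + (1,0)
step 2: (419, 20)  from 19·(21,1) + (20,1)
step 3: (440, 21)  from 1·(419,20) + (21,1)
→ (440, 21).  Check: 440²=193600, 439·21²=193599, difference 1.
(x_2, y_2) = (440·440 + 439·21·21, 440·21 + 21·440) = (387199, 18480)
(x_3, y_3) = (440·387199 + 439·21·18480, 440·18480 + 21·387199) = (340734680, 16262379)

440 21
387199 18480
340734680 16262379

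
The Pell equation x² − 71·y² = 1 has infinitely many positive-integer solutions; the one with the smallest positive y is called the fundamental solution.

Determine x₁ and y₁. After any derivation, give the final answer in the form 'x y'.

3480 413

√71 = [8; 2,2,1,7,1,2,2,16, …], period ℓ=8 (even) → k=7
a_0=8:  p_0=8·1+0=8,  q_0=8·0+1=1
…
a_6=2:  p_6=2·514+455=1483,  q_6=2·61+54=176
a_7=2:  p_7=2·1483+514=3480,  q_7=2·176+61=413
(x₁, y₁) = (3480, 413);  3480² − 71·413² = 1 ✓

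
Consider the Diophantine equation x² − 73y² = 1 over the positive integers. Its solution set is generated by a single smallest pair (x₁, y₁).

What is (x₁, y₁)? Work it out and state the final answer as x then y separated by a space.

2281249 267000

d=73: √d = [8; 1,1,5,5,1,1,16] (ℓ=7, odd), read p_13/q_13
step 0: (8, 1)  from 8·(1,0) + (0,1)
…
step 4: (487, 57)  from 5·(94,11) + (17,2)
…
step 7: (17669, 2068)  from 16·(1068,125) + (581,68)
…
step 11: (1040241, 121751)  from 5·(200767,23498) + (36406,4261)
step 12: (1241008, 145249)  from 1·(1040241,121751) + (200767,23498)
step 13: (2281249, 267000)  from 1·(1241008,145249) + (1040241,121751)
fundamental: x₁=2281249, y₁=267000  (since 5204097000001 − 73·71289000000 = 1)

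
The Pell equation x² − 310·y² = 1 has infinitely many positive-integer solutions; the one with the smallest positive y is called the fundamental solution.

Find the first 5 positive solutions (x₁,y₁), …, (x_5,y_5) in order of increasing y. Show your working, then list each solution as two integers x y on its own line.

848719 48204
1440647881921 81823301352
2445410459391369679 138889981000287972
4150932639366927117300481 235757131569084991314384
7045950797499272621676902497999 400183113896225599505705060220

√310 → a₀=17, period (1,1,1,1,5,…,1,1,34); ℓ=16 even so k=15
step 0: (17, 1)  from 17·(1,0) + (0,1)
…
step 2: (35, 2)  from 1·(18,1) + (17,1)
…
step 4: (88, 5)  from 1·(53,3) + (35,2)
step 5: (493, 28)  from 5·(88,5) + (53,3)
step 6: (1567, 89)  from 3·(493,28) + (88,5)
…
step 10: (28928, 1643)  from 3·(7747,440) + (5687,323)
…
step 14: (515017, 29251)  from 1·(333702,18953) + (181315,10298)
step 15: (848719, 48204)  from 1·(515017,29251) + (333702,18953)
(x₁, y₁) = (848719, 48204);  848719² − 310·48204² = 1 ✓
(848719+48204√310)^2 = 1440647881921 + 81823301352√310
(848719+48204√310)^3 = 2445410459391369679 + 138889981000287972√310
(848719+48204√310)^4 = 4150932639366927117300481 + 235757131569084991314384√310
(848719+48204√310)^5 = 7045950797499272621676902497999 + 400183113896225599505705060220√310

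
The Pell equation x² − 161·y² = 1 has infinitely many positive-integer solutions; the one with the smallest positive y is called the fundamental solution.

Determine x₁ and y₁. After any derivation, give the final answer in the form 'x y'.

d=161: √d = [12; 1,2,4,1,2,1,4,2,1,24] (ℓ=10, even), read p_9/q_9
k=0  a_k=12  p_k/q_k = 12/1
…
k=4  a_k=1  p_k/q_k = 203/16
…
k=8  a_k=2  p_k/q_k = 8108/639
k=9  a_k=1  p_k/q_k = 11775/928
fundamental: x₁=11775, y₁=928  (since 138650625 − 161·861184 = 1)

11775 928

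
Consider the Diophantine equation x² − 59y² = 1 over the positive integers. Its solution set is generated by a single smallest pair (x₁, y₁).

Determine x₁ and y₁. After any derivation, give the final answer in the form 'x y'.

530 69

√59 → a₀=7, period (1,2,7,2,1,14); ℓ=6 even so k=5
step 0: (7, 1)  from 7·(1,0) + (0,1)
step 1: (8, 1)  from 1·(7,1) + (1,0)
…
step 4: (361, 47)  from 2·(169,22) + (23,3)
step 5: (530, 69)  from 1·(361,47) + (169,22)
→ (530, 69).  Check: 530²=280900, 59·69²=280899, difference 1.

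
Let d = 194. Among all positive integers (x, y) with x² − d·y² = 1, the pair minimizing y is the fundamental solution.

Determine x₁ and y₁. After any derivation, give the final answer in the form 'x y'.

195 14

√194 → a₀=13, period (1,12,1,26); ℓ=4 even so k=3
k=0  a_k=13  p_k/q_k = 13/1
k=1  a_k=1  p_k/q_k = 14/1
k=2  a_k=12  p_k/q_k = 181/13
k=3  a_k=1  p_k/q_k = 195/14
fundamental: x₁=195, y₁=14  (since 38025 − 194·196 = 1)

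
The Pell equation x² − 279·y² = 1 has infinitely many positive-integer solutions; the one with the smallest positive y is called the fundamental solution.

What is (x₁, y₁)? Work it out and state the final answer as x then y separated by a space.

[16; 1,2,2,1,2,2,1,32] for √279; ℓ=8 ⇒ convergent index 7
i=0: a=16 ⇒ p=16, q=1
i=1: a=1 ⇒ p=17, q=1
…
i=3: a=2 ⇒ p=117, q=7
…
i=5: a=2 ⇒ p=451, q=27
i=6: a=2 ⇒ p=1069, q=64
i=7: a=1 ⇒ p=1520, q=91
→ (1520, 91).  Check: 1520²=2310400, 279·91²=2310399, difference 1.

1520 91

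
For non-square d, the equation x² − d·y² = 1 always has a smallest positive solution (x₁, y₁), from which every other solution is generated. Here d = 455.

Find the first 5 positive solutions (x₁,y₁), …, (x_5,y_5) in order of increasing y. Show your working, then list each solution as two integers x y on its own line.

64 3
8191 384
1048384 49149
134184961 6290688
17174626624 805158915

√455 → a₀=21, period (3,42); ℓ=2 even so k=1
i=0: a=21 ⇒ p=21, q=1
i=1: a=3 ⇒ p=64, q=3
(x₁, y₁) = (64, 3);  64² − 455·3² = 1 ✓
k=2:  x_2 = 64·64+455·3·3 = 8191,  y_2 = 64·3+3·64 = 384
k=3:  x_3 = 64·8191+455·3·384 = 1048384,  y_3 = 64·384+3·8191 = 49149
k=4:  x_4 = 64·1048384+455·3·49149 = 134184961,  y_4 = 64·49149+3·1048384 = 6290688
k=5:  x_5 = 64·134184961+455·3·6290688 = 17174626624,  y_5 = 64·6290688+3·134184961 = 805158915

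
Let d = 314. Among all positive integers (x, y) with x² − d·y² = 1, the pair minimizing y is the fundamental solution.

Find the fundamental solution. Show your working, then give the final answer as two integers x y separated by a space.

392499 22150

√314 = [17; 1,2,1,1,2,1,34, …], period ℓ=7 (odd) → k=13
i=0: a=17 ⇒ p=17, q=1
…
i=2: a=2 ⇒ p=53, q=3
…
i=5: a=2 ⇒ p=319, q=18
i=6: a=1 ⇒ p=443, q=25
…
i=8: a=1 ⇒ p=15824, q=893
…
i=10: a=1 ⇒ p=62853, q=3547
i=11: a=1 ⇒ p=109882, q=6201
i=12: a=2 ⇒ p=282617, q=15949
i=13: a=1 ⇒ p=392499, q=22150
fundamental: x₁=392499, y₁=22150  (since 154055465001 − 314·490622500 = 1)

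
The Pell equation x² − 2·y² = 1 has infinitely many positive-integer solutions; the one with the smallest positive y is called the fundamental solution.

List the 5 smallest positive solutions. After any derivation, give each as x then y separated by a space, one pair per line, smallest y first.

3 2
17 12
99 70
577 408
3363 2378

√2 = [1; 2, …], period ℓ=1 (odd) → k=1
k=0  a_k=1  p_k/q_k = 1/1
k=1  a_k=2  p_k/q_k = 3/2
→ (3, 2).  Check: 3²=9, 2·2²=8, difference 1.
(3+2√2)^2 = 17 + 12√2
(3+2√2)^3 = 99 + 70√2
(3+2√2)^4 = 577 + 408√2
(3+2√2)^5 = 3363 + 2378√2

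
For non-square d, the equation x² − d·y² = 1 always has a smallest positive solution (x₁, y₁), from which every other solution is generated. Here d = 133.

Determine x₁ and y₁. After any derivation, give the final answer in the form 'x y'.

2588599 224460

√133 = [11; 1,1,7,5,1,…,1,1,22, …], period ℓ=16 (even) → k=15
a_0=11:  p_0=11·1+0=11,  q_0=11·0+1=1
…
a_9=1:  p_9=1·7969+3010=10979,  q_9=1·691+261=952
…
a_12=5:  p_12=5·29927+18948=168583,  q_12=5·2595+1643=14618
…
a_14=1:  p_14=1·1210008+168583=1378591,  q_14=1·104921+14618=119539
a_15=1:  p_15=1·1378591+1210008=2588599,  q_15=1·119539+104921=224460
→ (2588599, 224460).  Check: 2588599²=6700844782801, 133·224460²=6700844782800, difference 1.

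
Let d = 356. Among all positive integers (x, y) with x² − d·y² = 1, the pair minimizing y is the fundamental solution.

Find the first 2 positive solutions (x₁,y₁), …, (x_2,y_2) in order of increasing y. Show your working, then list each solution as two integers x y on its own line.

500001 26500
500002000001 26500053000

d=356: √d = [18; 1,6,1,1,2,…,6,1,36] (ℓ=14, even), read p_13/q_13
i=0: a=18 ⇒ p=18, q=1
…
i=3: a=1 ⇒ p=151, q=8
…
i=5: a=2 ⇒ p=717, q=38
…
i=7: a=8 ⇒ p=8717, q=462
i=8: a=1 ⇒ p=9717, q=515
…
i=12: a=6 ⇒ p=433982, q=23001
i=13: a=1 ⇒ p=500001, q=26500
(x₁, y₁) = (500001, 26500);  500001² − 356·26500² = 1 ✓
n=2: (500001,26500)∘(500001,26500) = (500001·500001+356·26500·26500, 500001·26500+26500·500001) = (500002000001,26500053000)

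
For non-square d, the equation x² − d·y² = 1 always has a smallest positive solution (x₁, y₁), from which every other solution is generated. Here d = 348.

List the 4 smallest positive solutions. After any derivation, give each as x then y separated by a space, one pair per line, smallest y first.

1567 84
4910977 263256
15391000351 825044220
48235390189057 2585688322224

[18; 1,1,1,8,1,1,1,36] for √348; ℓ=8 ⇒ convergent index 7
step 0: (18, 1)  from 18·(1,0) + (0,1)
step 1: (19, 1)  from 1·(18,1) + (1,0)
step 2: (37, 2)  from 1·(19,1) + (18,1)
step 3: (56, 3)  from 1·(37,2) + (19,1)
…
step 5: (541, 29)  from 1·(485,26) + (56,3)
step 6: (1026, 55)  from 1·(541,29) + (485,26)
step 7: (1567, 84)  from 1·(1026,55) + (541,29)
(x₁, y₁) = (1567, 84);  1567² − 348·84² = 1 ✓
(1567+84√348)^2 = 4910977 + 263256√348
(1567+84√348)^3 = 15391000351 + 825044220√348
(1567+84√348)^4 = 48235390189057 + 2585688322224√348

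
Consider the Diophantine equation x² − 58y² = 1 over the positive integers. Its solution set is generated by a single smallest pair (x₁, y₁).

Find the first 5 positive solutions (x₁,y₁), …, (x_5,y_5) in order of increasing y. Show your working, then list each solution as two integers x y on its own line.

[7; 1,1,1,1,1,1,14] for √58; ℓ=7 ⇒ convergent index 13
a_0=7:  p_0=7·1+0=7,  q_0=7·0+1=1
…
a_2=1:  p_2=1·8+7=15,  q_2=1·1+1=2
…
a_5=1:  p_5=1·38+23=61,  q_5=1·5+3=8
a_6=1:  p_6=1·61+38=99,  q_6=1·8+5=13
a_7=14:  p_7=14·99+61=1447,  q_7=14·13+8=190
a_8=1:  p_8=1·1447+99=1546,  q_8=1·190+13=203
…
a_10=1:  p_10=1·2993+1546=4539,  q_10=1·393+203=596
…
a_12=1:  p_12=1·7532+4539=12071,  q_12=1·989+596=1585
a_13=1:  p_13=1·12071+7532=19603,  q_13=1·1585+989=2574
→ (19603, 2574).  Check: 19603²=384277609, 58·2574²=384277608, difference 1.
n=2: (19603,2574)∘(19603,2574) = (19603·19603+58·2574·2574, 19603·2574+2574·19603) = (768555217,100916244)
n=3: (768555217,100916244)∘(19603,2574) = (19603·768555217+58·2574·100916244, 19603·100916244+2574·768555217) = (30131975818099,3956522259690)
n=4: (30131975818099,3956522259690)∘(19603,2574) = (19603·30131975818099+58·2574·3956522259690, 19603·3956522259690+2574·30131975818099) = (1181354243155834177,155119411612489896)
n=5: (1181354243155834177,155119411612489896)∘(19603,2574) = (19603·1181354243155834177+58·2574·155119411612489896, 19603·155119411612489896+2574·1181354243155834177) = (46316174427035658925363,6081611647722756602886)

19603 2574
768555217 100916244
30131975818099 3956522259690
1181354243155834177 155119411612489896
46316174427035658925363 6081611647722756602886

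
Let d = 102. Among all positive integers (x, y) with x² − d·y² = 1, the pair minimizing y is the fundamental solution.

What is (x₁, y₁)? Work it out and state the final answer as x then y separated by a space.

[10; 10,20] for √102; ℓ=2 ⇒ convergent index 1
i=0: a=10 ⇒ p=10, q=1
i=1: a=10 ⇒ p=101, q=10
fundamental: x₁=101, y₁=10  (since 10201 − 102·100 = 1)

101 10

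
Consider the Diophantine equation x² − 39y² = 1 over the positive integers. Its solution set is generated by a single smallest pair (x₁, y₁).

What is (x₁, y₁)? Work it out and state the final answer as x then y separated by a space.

√39 → a₀=6, period (4,12); ℓ=2 even so k=1
step 0: (6, 1)  from 6·(1,0) + (0,1)
step 1: (25, 4)  from 4·(6,1) + (1,0)
fundamental: x₁=25, y₁=4  (since 625 − 39·16 = 1)

25 4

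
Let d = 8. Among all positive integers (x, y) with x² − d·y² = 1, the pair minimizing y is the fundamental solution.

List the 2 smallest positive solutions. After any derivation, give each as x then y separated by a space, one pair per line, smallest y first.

√8 = [2; 1,4, …], period ℓ=2 (even) → k=1
k=0  a_k=2  p_k/q_k = 2/1
k=1  a_k=1  p_k/q_k = 3/1
→ (3, 1).  Check: 3²=9, 8·1²=8, difference 1.
k=2:  x_2 = 3·3+8·1·1 = 17,  y_2 = 3·1+1·3 = 6

3 1
17 6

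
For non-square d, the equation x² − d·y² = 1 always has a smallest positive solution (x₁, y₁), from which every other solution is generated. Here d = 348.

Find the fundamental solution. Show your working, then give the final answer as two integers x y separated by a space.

1567 84

√348 = [18; 1,1,1,8,1,1,1,36, …], period ℓ=8 (even) → k=7
i=0: a=18 ⇒ p=18, q=1
i=1: a=1 ⇒ p=19, q=1
…
i=5: a=1 ⇒ p=541, q=29
i=6: a=1 ⇒ p=1026, q=55
i=7: a=1 ⇒ p=1567, q=84
fundamental: x₁=1567, y₁=84  (since 2455489 − 348·7056 = 1)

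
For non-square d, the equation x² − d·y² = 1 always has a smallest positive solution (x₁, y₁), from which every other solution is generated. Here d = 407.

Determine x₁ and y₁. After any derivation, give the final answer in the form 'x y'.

√407 = [20; 5,1,2,1,5,40, …], period ℓ=6 (even) → k=5
i=0: a=20 ⇒ p=20, q=1
i=1: a=5 ⇒ p=101, q=5
…
i=4: a=1 ⇒ p=464, q=23
i=5: a=5 ⇒ p=2663, q=132
→ (2663, 132).  Check: 2663²=7091569, 407·132²=7091568, difference 1.

2663 132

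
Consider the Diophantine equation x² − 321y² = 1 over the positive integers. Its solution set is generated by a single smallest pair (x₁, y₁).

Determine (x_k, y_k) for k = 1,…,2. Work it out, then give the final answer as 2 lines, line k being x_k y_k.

215 12
92449 5160

[17; 1,10,1,34] for √321; ℓ=4 ⇒ convergent index 3
step 0: (17, 1)  from 17·(1,0) + (0,1)
step 1: (18, 1)  from 1·(17,1) + (1,0)
step 2: (197, 11)  from 10·(18,1) + (17,1)
step 3: (215, 12)  from 1·(197,11) + (18,1)
fundamental: x₁=215, y₁=12  (since 46225 − 321·144 = 1)
(x_2, y_2) = (215·215 + 321·12·12, 215·12 + 12·215) = (92449, 5160)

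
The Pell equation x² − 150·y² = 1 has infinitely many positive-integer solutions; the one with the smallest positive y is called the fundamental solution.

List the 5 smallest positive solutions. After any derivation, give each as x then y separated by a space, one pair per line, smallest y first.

[12; 4,24] for √150; ℓ=2 ⇒ convergent index 1
step 0: (12, 1)  from 12·(1,0) + (0,1)
step 1: (49, 4)  from 4·(12,1) + (1,0)
→ (49, 4).  Check: 49²=2401, 150·4²=2400, difference 1.
(x_2, y_2) = (49·49 + 150·4·4, 49·4 + 4·49) = (4801, 392)
(x_3, y_3) = (49·4801 + 150·4·392, 49·392 + 4·4801) = (470449, 38412)
(x_4, y_4) = (49·470449 + 150·4·38412, 49·38412 + 4·470449) = (46099201, 3763984)
(x_5, y_5) = (49·46099201 + 150·4·3763984, 49·3763984 + 4·46099201) = (4517251249, 368832020)

49 4
4801 392
470449 38412
46099201 3763984
4517251249 368832020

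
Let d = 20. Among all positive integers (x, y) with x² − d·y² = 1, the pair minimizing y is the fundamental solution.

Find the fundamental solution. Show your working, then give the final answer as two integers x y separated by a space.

9 2

√20 → a₀=4, period (2,8); ℓ=2 even so k=1
k=0  a_k=4  p_k/q_k = 4/1
k=1  a_k=2  p_k/q_k = 9/2
fundamental: x₁=9, y₁=2  (since 81 − 20·4 = 1)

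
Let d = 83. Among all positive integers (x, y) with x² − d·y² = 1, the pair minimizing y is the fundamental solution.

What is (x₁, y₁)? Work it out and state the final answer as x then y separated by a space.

82 9

d=83: √d = [9; 9,18] (ℓ=2, even), read p_1/q_1
i=0: a=9 ⇒ p=9, q=1
i=1: a=9 ⇒ p=82, q=9
→ (82, 9).  Check: 82²=6724, 83·9²=6723, difference 1.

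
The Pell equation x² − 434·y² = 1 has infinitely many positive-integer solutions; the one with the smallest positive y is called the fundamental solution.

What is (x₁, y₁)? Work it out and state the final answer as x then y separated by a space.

125 6

√434 = [20; 1,4,1,40, …], period ℓ=4 (even) → k=3
step 0: (20, 1)  from 20·(1,0) + (0,1)
…
step 2: (104, 5)  from 4·(21,1) + (20,1)
step 3: (125, 6)  from 1·(104,5) + (21,1)
(x₁, y₁) = (125, 6);  125² − 434·6² = 1 ✓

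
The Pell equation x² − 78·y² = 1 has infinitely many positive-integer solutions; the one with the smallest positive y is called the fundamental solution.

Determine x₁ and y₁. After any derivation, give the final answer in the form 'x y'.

53 6

√78 → a₀=8, period (1,4,1,16); ℓ=4 even so k=3
i=0: a=8 ⇒ p=8, q=1
i=1: a=1 ⇒ p=9, q=1
i=2: a=4 ⇒ p=44, q=5
i=3: a=1 ⇒ p=53, q=6
→ (53, 6).  Check: 53²=2809, 78·6²=2808, difference 1.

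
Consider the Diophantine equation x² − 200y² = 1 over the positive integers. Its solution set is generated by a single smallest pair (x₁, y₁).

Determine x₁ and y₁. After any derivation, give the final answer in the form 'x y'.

√200 → a₀=14, period (7,28); ℓ=2 even so k=1
a_0=14:  p_0=14·1+0=14,  q_0=14·0+1=1
a_1=7:  p_1=7·14+1=99,  q_1=7·1+0=7
→ (99, 7).  Check: 99²=9801, 200·7²=9800, difference 1.

99 7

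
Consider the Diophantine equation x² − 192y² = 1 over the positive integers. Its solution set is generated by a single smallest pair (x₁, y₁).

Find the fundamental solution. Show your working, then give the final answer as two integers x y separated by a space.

97 7

√192 → a₀=13, period (1,5,1,26); ℓ=4 even so k=3
step 0: (13, 1)  from 13·(1,0) + (0,1)
step 1: (14, 1)  from 1·(13,1) + (1,0)
step 2: (83, 6)  from 5·(14,1) + (13,1)
step 3: (97, 7)  from 1·(83,6) + (14,1)
(x₁, y₁) = (97, 7);  97² − 192·7² = 1 ✓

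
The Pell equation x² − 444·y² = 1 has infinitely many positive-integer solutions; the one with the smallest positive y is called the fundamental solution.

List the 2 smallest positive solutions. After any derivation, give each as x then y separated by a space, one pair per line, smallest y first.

[21; 14,42] for √444; ℓ=2 ⇒ convergent index 1
k=0  a_k=21  p_k/q_k = 21/1
k=1  a_k=14  p_k/q_k = 295/14
(x₁, y₁) = (295, 14);  295² − 444·14² = 1 ✓
(x_2, y_2) = (295·295 + 444·14·14, 295·14 + 14·295) = (174049, 8260)

295 14
174049 8260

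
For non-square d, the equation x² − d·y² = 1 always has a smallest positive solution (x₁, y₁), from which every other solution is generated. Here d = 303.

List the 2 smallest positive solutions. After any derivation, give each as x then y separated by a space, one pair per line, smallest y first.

d=303: √d = [17; 2,2,5,2,2,34] (ℓ=6, even), read p_5/q_5
k=0  a_k=17  p_k/q_k = 17/1
k=1  a_k=2  p_k/q_k = 35/2
k=2  a_k=2  p_k/q_k = 87/5
…
k=4  a_k=2  p_k/q_k = 1027/59
k=5  a_k=2  p_k/q_k = 2524/145
fundamental: x₁=2524, y₁=145  (since 6370576 − 303·21025 = 1)
k=2:  x_2 = 2524·2524+303·145·145 = 12741151,  y_2 = 2524·145+145·2524 = 731960

2524 145
12741151 731960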